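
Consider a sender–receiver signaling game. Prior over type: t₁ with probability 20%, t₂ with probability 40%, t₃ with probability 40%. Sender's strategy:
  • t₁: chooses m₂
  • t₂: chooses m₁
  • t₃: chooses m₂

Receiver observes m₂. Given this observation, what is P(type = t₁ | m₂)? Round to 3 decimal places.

0.333

P(m₂) = 0.2·1 + 0.4·0 + 0.4·1 = 0.6
P(t₁ | m₂) = (0.2·1) / 0.6 = 0.2 / 0.6 = 0.333333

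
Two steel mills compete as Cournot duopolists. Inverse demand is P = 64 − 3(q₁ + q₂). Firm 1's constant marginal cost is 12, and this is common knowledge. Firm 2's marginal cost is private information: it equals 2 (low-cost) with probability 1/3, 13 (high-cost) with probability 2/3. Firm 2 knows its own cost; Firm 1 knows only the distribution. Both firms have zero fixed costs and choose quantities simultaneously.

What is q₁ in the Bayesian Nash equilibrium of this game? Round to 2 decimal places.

Firm 2 with cost c maximizes (64 − 3(q₁+q₂) − c)·q₂, giving q₂(c) = (64 − c − 3q₁)/6.
E[c₂] = 1/3·2 + 2/3·13 = 9.33333
Firm 1's FOC against E[q₂] yields q₁ = (64 − 2·12 + E[c₂])/9 = (64 − 24 + 9.33333)/9 = 5.48148.

5.48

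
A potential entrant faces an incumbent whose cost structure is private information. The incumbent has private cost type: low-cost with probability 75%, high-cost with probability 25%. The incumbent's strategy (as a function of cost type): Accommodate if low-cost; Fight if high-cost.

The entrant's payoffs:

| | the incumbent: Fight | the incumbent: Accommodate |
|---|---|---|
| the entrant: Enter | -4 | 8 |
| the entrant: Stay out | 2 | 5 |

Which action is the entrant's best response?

Enter

Compute the entrant's expected payoff for each action, taking the expectation over the incumbent's type.
E[Enter] = 0.75·(8) + 0.25·(-4) = 5
E[Stay out] = 0.75·(5) + 0.25·(2) = 4.25
Best response: Enter (5 is the largest).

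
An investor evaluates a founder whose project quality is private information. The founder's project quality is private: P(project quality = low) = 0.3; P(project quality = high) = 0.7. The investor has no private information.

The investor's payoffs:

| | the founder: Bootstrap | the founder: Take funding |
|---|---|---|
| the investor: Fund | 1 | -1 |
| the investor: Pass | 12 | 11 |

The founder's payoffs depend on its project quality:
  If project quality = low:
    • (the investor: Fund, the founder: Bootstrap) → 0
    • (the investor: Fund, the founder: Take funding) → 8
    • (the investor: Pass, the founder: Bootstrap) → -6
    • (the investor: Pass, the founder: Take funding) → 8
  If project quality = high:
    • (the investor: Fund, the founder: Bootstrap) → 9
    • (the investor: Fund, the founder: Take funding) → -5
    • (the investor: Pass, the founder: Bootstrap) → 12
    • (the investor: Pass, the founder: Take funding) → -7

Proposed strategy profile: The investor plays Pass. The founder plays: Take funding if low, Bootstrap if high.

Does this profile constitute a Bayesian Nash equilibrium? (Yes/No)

Yes

A profile is a BNE iff every type of every player is best-responding given beliefs about the other side.
The investor plays Pass: E[Pass] = 0.3·(11) + 0.7·(12) = 11.7; E[Fund] = 0.4. Best-responding. ✓
The founder (project quality low), facing Pass: Bootstrap gives -6, Take funding gives 8. Proposed Take funding is best. ✓
The founder (project quality high), facing Pass: Bootstrap gives 12, Take funding gives -7. Proposed Bootstrap is best. ✓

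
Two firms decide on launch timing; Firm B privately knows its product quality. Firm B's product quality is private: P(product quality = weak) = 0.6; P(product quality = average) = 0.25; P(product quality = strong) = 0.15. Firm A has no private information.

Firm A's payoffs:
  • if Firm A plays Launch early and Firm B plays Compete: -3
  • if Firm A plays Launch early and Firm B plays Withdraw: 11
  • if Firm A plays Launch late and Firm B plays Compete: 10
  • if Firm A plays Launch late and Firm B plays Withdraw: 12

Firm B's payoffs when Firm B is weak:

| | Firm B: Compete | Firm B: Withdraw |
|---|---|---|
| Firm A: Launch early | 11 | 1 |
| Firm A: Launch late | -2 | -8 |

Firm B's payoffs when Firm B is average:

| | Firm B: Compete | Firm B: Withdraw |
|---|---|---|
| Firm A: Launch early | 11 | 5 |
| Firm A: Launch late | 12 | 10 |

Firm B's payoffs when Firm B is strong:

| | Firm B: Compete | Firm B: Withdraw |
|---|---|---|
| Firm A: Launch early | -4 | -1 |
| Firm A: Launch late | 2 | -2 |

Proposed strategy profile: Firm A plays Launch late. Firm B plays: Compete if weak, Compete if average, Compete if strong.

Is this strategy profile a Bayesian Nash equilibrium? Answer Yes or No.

Yes

Firm A plays Launch late: E[Launch late] = 0.6·(10) + 0.25·(10) + 0.15·(10) = 10; E[Launch early] = -3. Best-responding. ✓
Firm B (product quality weak), facing Launch late: Compete gives -2, Withdraw gives -8. Proposed Compete is best. ✓
Firm B (product quality average), facing Launch late: Compete gives 12, Withdraw gives 10. Proposed Compete is best. ✓
Firm B (product quality strong), facing Launch late: Compete gives 2, Withdraw gives -2. Proposed Compete is best. ✓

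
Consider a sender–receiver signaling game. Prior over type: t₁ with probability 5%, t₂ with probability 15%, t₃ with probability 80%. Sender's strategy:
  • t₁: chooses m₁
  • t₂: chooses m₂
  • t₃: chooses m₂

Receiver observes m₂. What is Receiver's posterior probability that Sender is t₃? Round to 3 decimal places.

0.842

Apply Bayes' rule using the sender's strategy as the likelihood.
P(m₂) = 0.05·0 + 0.15·1 + 0.8·1 = 0.95
P(t₃ | m₂) = (0.8·1) / 0.95 = 0.8 / 0.95 = 0.842105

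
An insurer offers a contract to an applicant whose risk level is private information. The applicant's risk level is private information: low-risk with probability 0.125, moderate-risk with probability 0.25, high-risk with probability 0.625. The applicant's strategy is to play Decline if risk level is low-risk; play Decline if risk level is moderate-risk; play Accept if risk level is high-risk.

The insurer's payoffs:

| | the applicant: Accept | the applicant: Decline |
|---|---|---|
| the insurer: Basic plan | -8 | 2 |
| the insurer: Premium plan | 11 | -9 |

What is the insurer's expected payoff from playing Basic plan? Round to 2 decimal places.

-4.25

E[Basic plan] = 0.125·2 + 0.25·2 + 0.625·(-8) = 0.25 + 0.5 + (-5) = -4.25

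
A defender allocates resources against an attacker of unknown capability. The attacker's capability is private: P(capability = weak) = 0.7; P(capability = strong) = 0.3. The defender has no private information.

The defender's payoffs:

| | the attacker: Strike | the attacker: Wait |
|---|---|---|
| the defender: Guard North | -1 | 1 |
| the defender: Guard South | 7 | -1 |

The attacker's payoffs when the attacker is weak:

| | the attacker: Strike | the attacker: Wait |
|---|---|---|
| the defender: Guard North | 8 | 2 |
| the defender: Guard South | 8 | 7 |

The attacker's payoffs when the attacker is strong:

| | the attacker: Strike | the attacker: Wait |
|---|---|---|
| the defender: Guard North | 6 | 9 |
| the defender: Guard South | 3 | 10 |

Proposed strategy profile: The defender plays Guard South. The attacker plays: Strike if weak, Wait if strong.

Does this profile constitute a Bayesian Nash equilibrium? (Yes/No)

Yes

The defender plays Guard South: E[Guard South] = 0.7·(7) + 0.3·(-1) = 4.6; E[Guard North] = -0.4. Best-responding. ✓
The attacker (capability weak), facing Guard South: Strike gives 8, Wait gives 7. Proposed Strike is best. ✓
The attacker (capability strong), facing Guard South: Strike gives 3, Wait gives 10. Proposed Wait is best. ✓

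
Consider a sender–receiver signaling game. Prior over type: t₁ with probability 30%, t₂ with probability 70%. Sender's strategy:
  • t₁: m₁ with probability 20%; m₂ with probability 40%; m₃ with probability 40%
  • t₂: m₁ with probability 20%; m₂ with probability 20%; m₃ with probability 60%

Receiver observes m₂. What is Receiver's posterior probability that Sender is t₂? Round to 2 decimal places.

P(m₂) = 0.3·0.4 + 0.7·0.2 = 0.26
P(t₂ | m₂) = (0.7·0.2) / 0.26 = 0.14 / 0.26 = 0.538462

0.54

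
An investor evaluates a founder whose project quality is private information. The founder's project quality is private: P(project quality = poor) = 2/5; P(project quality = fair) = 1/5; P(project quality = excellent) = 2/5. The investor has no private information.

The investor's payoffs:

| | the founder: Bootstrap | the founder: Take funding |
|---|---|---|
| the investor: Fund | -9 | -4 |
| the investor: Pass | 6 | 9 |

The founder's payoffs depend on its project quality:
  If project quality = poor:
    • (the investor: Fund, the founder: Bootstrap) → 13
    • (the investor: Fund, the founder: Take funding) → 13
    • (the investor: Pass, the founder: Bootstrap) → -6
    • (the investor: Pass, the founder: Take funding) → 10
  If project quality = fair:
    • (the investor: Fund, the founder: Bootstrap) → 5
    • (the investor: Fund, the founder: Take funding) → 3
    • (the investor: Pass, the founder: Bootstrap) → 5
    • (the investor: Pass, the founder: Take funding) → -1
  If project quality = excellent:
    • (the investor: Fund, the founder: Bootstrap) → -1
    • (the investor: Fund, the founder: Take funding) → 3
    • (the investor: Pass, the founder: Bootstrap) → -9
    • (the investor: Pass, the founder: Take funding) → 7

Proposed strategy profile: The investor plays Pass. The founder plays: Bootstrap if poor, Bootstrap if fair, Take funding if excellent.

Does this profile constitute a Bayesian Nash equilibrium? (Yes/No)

No

The investor plays Pass: E[Pass] = 2/5·(6) + 1/5·(6) + 2/5·(9) = 36/5; E[Fund] = -7. Best-responding. ✓
The founder (project quality poor), facing Pass: Bootstrap gives -6, Take funding gives 10. Proposed Bootstrap is not best — profitable deviation exists. ✗
The founder (project quality fair), facing Pass: Bootstrap gives 5, Take funding gives -1. Proposed Bootstrap is best. ✓
The founder (project quality excellent), facing Pass: Bootstrap gives -9, Take funding gives 7. Proposed Take funding is best. ✓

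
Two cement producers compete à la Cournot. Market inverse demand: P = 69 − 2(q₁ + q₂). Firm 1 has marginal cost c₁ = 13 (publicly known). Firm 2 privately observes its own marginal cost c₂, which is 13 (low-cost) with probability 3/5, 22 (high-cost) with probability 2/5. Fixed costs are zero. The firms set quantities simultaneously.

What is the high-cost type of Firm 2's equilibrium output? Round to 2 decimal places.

Each type of Firm 2 best-responds to q₁; Firm 1 best-responds to the expected q₂ over Firm 2's types.
Firm 2 with cost c maximizes (69 − 2(q₁+q₂) − c)·q₂, giving q₂(c) = (69 − c − 2q₁)/4.
E[c₂] = 3/5·13 + 2/5·22 = 16.6
Firm 1's FOC against E[q₂] yields q₁ = (69 − 2·13 + E[c₂])/6 = (69 − 26 + 16.6)/6 = 9.93333.
q₂(high-cost) = (69 − 22 − 2·9.93333)/4 = 6.78333.

6.78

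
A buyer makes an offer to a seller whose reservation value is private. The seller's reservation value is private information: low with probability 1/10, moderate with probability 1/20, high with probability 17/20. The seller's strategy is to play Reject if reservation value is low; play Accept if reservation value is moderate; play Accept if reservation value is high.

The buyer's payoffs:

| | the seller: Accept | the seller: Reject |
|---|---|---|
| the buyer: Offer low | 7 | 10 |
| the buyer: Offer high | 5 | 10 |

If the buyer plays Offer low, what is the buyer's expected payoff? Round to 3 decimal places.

7.300

Take the expectation over the seller's reservation value, weighting each type's action by its prior probability.
E[Offer low] = 1/10·10 + 1/20·7 + 17/20·7 = 1 + 7/20 + 119/20 = 73/10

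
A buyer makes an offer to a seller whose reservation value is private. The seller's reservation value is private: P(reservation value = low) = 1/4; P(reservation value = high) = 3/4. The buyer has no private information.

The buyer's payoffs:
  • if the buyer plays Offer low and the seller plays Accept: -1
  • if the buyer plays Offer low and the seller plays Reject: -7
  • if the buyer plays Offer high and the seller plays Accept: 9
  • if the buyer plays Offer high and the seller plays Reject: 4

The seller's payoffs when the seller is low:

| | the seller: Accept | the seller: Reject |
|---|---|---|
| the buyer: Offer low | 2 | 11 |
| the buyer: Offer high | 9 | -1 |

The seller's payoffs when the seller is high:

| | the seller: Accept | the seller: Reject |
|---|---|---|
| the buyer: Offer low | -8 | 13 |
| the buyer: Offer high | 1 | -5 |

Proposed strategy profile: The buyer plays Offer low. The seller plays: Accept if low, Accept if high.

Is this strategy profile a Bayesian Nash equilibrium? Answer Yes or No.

The buyer plays Offer low: E[Offer low] = 1/4·(-1) + 3/4·(-1) = -1; E[Offer high] = 9. Not best-responding. ✗
The seller (reservation value low), facing Offer low: Accept gives 2, Reject gives 11. Proposed Accept is not best — profitable deviation exists. ✗
The seller (reservation value high), facing Offer low: Accept gives -8, Reject gives 13. Proposed Accept is not best — profitable deviation exists. ✗

No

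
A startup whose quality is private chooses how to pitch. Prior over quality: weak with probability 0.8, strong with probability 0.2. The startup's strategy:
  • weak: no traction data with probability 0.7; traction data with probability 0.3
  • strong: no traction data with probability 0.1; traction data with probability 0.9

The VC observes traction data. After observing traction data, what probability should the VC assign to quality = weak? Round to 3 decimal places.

0.571

P(traction data) = 0.8·0.3 + 0.2·0.9 = 0.42
P(weak | traction data) = (0.8·0.3) / 0.42 = 0.24 / 0.42 = 0.571429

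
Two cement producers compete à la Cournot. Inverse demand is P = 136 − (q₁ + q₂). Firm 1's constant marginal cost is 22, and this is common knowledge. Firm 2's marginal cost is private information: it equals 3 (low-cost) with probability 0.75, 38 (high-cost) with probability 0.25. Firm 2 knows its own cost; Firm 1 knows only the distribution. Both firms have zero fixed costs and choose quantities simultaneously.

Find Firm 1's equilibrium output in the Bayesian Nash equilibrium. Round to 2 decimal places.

34.58

Firm 2 with cost c maximizes (136 − (q₁+q₂) − c)·q₂, giving q₂(c) = (136 − c − q₁)/2.
E[c₂] = 0.75·3 + 0.25·38 = 11.75
Firm 1's FOC against E[q₂] yields q₁ = (136 − 2·22 + E[c₂])/3 = (136 − 44 + 11.75)/3 = 34.5833.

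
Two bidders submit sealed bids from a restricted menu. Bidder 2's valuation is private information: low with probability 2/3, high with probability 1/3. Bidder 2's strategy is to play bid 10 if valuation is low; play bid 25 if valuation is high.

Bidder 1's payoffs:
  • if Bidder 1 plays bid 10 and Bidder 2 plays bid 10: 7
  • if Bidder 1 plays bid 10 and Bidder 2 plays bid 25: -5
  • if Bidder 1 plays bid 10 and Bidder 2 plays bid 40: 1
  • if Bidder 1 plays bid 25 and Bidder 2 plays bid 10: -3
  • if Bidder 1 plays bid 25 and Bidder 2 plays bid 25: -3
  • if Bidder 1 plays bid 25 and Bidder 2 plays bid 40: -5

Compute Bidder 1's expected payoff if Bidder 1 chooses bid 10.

E[bid 10] = 2/3·7 + 1/3·(-5) = 14/3 + (-5/3) = 3

3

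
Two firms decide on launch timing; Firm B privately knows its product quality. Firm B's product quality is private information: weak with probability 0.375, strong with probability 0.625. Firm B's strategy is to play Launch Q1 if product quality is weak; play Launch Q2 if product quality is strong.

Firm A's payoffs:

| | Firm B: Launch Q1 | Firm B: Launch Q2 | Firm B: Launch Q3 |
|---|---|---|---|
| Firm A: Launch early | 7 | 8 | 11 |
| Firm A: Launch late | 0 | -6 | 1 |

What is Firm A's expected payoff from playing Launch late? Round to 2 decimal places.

Take the expectation over Firm B's product quality, weighting each type's action by its prior probability.
E[Launch late] = 0.375·0 + 0.625·(-6) = 0 + (-3.75) = -3.75

-3.75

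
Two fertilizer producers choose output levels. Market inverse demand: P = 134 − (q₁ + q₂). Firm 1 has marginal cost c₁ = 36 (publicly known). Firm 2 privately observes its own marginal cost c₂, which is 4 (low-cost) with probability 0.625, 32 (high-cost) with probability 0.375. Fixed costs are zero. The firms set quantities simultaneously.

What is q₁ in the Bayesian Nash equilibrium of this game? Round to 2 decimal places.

Type-c best response for Firm 2: q₂(c) = (134 − c)/2 − q₁/2.
Firm 1 maximizes expected profit; its first-order condition is 134 − 2q₁ − E[q₂] − 36 = 0.
Substituting E[q₂] and solving: E[c₂] = 14.5, so q₁ = (134 − 2·36 + 14.5)/3 = 25.5.

25.50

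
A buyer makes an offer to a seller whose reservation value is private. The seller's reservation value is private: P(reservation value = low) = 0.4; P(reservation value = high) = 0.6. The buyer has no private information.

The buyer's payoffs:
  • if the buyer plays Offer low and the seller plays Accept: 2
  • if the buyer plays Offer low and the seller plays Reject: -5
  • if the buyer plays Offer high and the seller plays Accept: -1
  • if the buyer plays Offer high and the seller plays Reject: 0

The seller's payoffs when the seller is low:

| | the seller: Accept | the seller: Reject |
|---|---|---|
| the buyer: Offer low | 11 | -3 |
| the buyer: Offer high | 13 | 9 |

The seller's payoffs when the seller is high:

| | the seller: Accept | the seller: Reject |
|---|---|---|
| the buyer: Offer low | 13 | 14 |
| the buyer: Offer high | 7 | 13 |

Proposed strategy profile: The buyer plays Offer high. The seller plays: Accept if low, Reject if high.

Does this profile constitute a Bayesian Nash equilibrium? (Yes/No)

The buyer plays Offer high: E[Offer high] = 0.4·(-1) + 0.6·(0) = -0.4; E[Offer low] = -2.2. Best-responding. ✓
The seller (reservation value low), facing Offer high: Accept gives 13, Reject gives 9. Proposed Accept is best. ✓
The seller (reservation value high), facing Offer high: Accept gives 7, Reject gives 13. Proposed Reject is best. ✓

Yes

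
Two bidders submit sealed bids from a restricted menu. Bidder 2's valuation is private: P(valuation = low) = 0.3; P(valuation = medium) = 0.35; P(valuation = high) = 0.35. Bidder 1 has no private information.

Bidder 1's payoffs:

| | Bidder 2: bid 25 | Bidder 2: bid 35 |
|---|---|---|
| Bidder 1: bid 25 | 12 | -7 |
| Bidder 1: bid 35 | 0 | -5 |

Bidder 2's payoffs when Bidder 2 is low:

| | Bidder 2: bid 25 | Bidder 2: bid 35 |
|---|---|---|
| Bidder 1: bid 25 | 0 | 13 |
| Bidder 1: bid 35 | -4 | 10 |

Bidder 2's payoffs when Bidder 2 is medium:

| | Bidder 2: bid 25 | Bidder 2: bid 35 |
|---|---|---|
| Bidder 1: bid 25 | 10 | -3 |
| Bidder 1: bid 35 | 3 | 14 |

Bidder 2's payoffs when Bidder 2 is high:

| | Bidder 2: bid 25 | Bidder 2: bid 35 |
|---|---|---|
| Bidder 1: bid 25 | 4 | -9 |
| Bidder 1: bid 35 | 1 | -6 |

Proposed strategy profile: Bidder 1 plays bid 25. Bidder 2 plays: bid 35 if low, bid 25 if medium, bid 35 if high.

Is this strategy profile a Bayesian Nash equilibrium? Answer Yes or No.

No

Bidder 1 plays bid 25: E[bid 25] = 0.3·(-7) + 0.35·(12) + 0.35·(-7) = -0.35; E[bid 35] = -3.25. Best-responding. ✓
Bidder 2 (valuation low), facing bid 25: bid 25 gives 0, bid 35 gives 13. Proposed bid 35 is best. ✓
Bidder 2 (valuation medium), facing bid 25: bid 25 gives 10, bid 35 gives -3. Proposed bid 25 is best. ✓
Bidder 2 (valuation high), facing bid 25: bid 25 gives 4, bid 35 gives -9. Proposed bid 35 is not best — profitable deviation exists. ✗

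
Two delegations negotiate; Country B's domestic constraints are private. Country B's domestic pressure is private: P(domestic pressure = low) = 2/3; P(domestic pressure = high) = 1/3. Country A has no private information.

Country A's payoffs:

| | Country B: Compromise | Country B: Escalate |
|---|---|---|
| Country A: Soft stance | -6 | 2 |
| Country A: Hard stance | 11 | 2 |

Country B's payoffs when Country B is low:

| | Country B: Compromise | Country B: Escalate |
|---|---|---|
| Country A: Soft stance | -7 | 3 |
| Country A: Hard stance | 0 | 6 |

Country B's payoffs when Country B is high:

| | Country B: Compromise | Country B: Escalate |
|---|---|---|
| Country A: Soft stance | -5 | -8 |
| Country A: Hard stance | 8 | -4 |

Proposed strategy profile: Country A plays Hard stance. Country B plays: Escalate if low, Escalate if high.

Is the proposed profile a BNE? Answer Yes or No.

Country A plays Hard stance: E[Hard stance] = 2/3·(2) + 1/3·(2) = 2; E[Soft stance] = 2. Best-responding. ✓
Country B (domestic pressure low), facing Hard stance: Compromise gives 0, Escalate gives 6. Proposed Escalate is best. ✓
Country B (domestic pressure high), facing Hard stance: Compromise gives 8, Escalate gives -4. Proposed Escalate is not best — profitable deviation exists. ✗

No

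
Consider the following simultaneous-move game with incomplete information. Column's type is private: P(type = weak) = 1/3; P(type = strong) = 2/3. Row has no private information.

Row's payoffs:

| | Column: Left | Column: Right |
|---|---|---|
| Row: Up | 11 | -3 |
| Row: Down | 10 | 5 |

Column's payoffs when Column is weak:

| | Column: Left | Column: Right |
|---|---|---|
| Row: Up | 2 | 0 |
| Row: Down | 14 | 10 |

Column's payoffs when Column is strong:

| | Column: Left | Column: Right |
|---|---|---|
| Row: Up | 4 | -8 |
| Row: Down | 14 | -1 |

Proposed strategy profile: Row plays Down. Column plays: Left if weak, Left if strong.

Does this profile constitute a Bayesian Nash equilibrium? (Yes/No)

Row plays Down: E[Down] = 1/3·(10) + 2/3·(10) = 10; E[Up] = 11. Not best-responding. ✗
Column (type weak), facing Down: Left gives 14, Right gives 10. Proposed Left is best. ✓
Column (type strong), facing Down: Left gives 14, Right gives -1. Proposed Left is best. ✓

No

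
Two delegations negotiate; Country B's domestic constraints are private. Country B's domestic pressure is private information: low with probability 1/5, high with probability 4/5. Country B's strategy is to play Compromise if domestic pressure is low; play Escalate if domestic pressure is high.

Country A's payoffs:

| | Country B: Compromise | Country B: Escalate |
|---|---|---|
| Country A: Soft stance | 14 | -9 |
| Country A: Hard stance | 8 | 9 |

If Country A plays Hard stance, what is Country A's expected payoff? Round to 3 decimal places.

8.800

E[Hard stance] = 1/5·8 + 4/5·9 = 8/5 + 36/5 = 44/5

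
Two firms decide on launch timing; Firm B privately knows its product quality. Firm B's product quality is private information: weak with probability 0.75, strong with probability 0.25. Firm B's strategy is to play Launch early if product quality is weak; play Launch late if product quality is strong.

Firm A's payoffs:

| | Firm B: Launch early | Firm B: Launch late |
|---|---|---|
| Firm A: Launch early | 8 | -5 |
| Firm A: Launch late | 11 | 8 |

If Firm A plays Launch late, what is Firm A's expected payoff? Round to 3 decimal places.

Take the expectation over Firm B's product quality, weighting each type's action by its prior probability.
E[Launch late] = 0.75·11 + 0.25·8 = 8.25 + 2 = 10.25

10.250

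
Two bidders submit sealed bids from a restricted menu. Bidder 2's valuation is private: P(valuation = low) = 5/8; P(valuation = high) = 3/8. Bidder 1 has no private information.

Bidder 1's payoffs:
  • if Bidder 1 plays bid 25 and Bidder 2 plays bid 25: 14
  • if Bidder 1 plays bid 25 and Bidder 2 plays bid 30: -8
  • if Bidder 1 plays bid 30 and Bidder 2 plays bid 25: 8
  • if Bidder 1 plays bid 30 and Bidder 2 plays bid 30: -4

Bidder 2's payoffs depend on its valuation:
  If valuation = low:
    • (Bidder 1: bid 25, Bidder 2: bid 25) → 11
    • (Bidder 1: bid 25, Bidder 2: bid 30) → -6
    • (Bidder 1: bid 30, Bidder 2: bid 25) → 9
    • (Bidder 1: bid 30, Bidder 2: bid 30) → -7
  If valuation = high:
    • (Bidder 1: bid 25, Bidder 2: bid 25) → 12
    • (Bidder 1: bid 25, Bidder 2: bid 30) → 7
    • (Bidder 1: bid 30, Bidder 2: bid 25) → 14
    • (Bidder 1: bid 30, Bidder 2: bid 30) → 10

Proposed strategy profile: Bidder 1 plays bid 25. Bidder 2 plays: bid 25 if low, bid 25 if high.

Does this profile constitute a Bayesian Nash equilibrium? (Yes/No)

Bidder 1 plays bid 25: E[bid 25] = 5/8·(14) + 3/8·(14) = 14; E[bid 30] = 8. Best-responding. ✓
Bidder 2 (valuation low), facing bid 25: bid 25 gives 11, bid 30 gives -6. Proposed bid 25 is best. ✓
Bidder 2 (valuation high), facing bid 25: bid 25 gives 12, bid 30 gives 7. Proposed bid 25 is best. ✓

Yes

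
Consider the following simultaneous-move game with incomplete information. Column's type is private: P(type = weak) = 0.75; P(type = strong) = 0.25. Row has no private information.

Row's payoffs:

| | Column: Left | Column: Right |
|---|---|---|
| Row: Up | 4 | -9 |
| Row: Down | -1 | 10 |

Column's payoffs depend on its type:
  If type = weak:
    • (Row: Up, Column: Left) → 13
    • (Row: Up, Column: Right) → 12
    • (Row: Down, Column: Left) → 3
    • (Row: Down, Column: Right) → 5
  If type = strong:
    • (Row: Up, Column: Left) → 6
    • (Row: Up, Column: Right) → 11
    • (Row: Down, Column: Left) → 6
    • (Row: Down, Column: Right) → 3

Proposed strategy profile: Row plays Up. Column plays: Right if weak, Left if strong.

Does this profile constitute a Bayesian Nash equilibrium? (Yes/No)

Row plays Up: E[Up] = 0.75·(-9) + 0.25·(4) = -5.75; E[Down] = 7.25. Not best-responding. ✗
Column (type weak), facing Up: Left gives 13, Right gives 12. Proposed Right is not best — profitable deviation exists. ✗
Column (type strong), facing Up: Left gives 6, Right gives 11. Proposed Left is not best — profitable deviation exists. ✗

No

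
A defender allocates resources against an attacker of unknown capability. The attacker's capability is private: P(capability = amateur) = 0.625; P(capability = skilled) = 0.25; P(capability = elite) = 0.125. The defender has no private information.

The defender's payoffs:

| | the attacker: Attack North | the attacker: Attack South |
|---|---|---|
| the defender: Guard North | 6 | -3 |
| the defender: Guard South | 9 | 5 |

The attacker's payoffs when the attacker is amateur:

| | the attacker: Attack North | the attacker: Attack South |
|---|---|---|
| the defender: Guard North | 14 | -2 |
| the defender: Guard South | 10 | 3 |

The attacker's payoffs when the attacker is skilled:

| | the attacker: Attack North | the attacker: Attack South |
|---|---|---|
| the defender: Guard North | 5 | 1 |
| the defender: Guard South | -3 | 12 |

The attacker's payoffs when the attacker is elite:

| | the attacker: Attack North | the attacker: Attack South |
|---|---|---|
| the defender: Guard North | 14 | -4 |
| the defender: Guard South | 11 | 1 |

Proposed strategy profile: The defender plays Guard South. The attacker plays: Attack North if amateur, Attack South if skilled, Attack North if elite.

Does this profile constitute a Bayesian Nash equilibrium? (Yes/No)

Yes

The defender plays Guard South: E[Guard South] = 0.625·(9) + 0.25·(5) + 0.125·(9) = 8; E[Guard North] = 3.75. Best-responding. ✓
The attacker (capability amateur), facing Guard South: Attack North gives 10, Attack South gives 3. Proposed Attack North is best. ✓
The attacker (capability skilled), facing Guard South: Attack North gives -3, Attack South gives 12. Proposed Attack South is best. ✓
The attacker (capability elite), facing Guard South: Attack North gives 11, Attack South gives 1. Proposed Attack North is best. ✓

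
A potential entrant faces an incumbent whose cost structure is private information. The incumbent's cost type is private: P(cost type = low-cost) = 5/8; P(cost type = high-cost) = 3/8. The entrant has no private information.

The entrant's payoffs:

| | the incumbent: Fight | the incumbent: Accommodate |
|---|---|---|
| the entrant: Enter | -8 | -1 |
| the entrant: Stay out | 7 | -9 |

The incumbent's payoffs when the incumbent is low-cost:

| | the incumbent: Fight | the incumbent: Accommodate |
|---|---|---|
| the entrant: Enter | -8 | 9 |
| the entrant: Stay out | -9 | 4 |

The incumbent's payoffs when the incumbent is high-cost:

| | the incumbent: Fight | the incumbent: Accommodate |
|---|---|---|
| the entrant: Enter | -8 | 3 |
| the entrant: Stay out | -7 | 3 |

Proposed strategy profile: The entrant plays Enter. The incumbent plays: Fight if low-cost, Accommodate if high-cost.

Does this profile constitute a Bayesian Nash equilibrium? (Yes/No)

No

The entrant plays Enter: E[Enter] = 5/8·(-8) + 3/8·(-1) = -43/8; E[Stay out] = 1. Not best-responding. ✗
The incumbent (cost type low-cost), facing Enter: Fight gives -8, Accommodate gives 9. Proposed Fight is not best — profitable deviation exists. ✗
The incumbent (cost type high-cost), facing Enter: Fight gives -8, Accommodate gives 3. Proposed Accommodate is best. ✓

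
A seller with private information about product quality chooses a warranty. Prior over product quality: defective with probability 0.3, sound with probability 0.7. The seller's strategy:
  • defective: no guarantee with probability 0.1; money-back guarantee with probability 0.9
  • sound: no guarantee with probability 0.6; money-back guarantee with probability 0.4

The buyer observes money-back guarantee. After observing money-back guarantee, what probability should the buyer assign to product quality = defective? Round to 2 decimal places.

0.49

P(money-back guarantee) = 0.3·0.9 + 0.7·0.4 = 0.55
P(defective | money-back guarantee) = (0.3·0.9) / 0.55 = 0.27 / 0.55 = 0.490909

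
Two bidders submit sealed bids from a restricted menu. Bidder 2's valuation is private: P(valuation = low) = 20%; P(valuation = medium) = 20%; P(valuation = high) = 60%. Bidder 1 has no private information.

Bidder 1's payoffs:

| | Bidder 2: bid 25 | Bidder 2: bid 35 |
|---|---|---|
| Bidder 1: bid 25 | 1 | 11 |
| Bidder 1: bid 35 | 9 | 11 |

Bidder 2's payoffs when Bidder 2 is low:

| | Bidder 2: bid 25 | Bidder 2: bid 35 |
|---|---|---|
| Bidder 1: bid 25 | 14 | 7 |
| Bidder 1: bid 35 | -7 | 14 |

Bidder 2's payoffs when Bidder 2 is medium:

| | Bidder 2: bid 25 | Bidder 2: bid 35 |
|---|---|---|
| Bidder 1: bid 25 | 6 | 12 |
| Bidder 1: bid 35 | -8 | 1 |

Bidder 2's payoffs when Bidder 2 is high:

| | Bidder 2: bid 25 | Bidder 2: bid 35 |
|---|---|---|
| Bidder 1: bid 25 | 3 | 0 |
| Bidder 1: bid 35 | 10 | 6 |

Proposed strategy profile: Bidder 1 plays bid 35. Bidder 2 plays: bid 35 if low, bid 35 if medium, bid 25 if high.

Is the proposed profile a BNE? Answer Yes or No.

Bidder 1 plays bid 35: E[bid 35] = 0.2·(11) + 0.2·(11) + 0.6·(9) = 9.8; E[bid 25] = 5. Best-responding. ✓
Bidder 2 (valuation low), facing bid 35: bid 25 gives -7, bid 35 gives 14. Proposed bid 35 is best. ✓
Bidder 2 (valuation medium), facing bid 35: bid 25 gives -8, bid 35 gives 1. Proposed bid 35 is best. ✓
Bidder 2 (valuation high), facing bid 35: bid 25 gives 10, bid 35 gives 6. Proposed bid 25 is best. ✓

Yes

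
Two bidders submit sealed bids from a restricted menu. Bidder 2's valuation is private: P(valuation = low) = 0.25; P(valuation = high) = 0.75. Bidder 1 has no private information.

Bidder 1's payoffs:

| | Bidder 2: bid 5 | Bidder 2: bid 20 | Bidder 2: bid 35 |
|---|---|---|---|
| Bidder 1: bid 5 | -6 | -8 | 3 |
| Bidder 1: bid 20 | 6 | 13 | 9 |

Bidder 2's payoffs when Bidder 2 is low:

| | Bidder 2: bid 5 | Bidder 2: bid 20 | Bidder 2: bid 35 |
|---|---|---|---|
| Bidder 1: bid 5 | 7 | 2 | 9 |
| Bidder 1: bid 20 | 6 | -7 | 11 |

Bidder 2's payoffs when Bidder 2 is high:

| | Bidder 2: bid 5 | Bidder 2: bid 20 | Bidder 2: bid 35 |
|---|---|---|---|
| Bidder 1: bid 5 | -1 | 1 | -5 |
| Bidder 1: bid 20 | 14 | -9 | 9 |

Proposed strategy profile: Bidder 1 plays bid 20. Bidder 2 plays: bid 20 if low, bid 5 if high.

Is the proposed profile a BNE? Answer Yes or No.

Bidder 1 plays bid 20: E[bid 20] = 0.25·(13) + 0.75·(6) = 7.75; E[bid 5] = -6.5. Best-responding. ✓
Bidder 2 (valuation low), facing bid 20: bid 5 gives 6, bid 20 gives -7, bid 35 gives 11. Proposed bid 20 is not best — profitable deviation exists. ✗
Bidder 2 (valuation high), facing bid 20: bid 5 gives 14, bid 20 gives -9, bid 35 gives 9. Proposed bid 5 is best. ✓

No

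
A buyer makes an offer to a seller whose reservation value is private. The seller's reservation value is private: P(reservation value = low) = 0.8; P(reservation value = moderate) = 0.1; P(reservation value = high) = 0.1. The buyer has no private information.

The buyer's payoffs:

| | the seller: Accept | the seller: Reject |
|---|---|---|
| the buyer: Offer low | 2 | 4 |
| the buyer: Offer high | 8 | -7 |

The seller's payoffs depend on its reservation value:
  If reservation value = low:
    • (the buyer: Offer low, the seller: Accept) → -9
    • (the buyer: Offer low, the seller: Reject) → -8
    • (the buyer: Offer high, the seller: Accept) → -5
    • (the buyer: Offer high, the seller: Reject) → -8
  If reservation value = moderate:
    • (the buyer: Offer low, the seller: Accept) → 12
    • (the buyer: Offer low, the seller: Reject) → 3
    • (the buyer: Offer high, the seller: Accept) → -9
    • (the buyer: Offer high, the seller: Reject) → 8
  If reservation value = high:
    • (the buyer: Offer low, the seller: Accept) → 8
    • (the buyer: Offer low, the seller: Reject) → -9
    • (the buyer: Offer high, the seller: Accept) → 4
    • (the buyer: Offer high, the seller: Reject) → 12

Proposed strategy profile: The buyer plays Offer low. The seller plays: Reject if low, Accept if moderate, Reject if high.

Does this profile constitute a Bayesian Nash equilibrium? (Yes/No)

No

The buyer plays Offer low: E[Offer low] = 0.8·(4) + 0.1·(2) + 0.1·(4) = 3.8; E[Offer high] = -5.5. Best-responding. ✓
The seller (reservation value low), facing Offer low: Accept gives -9, Reject gives -8. Proposed Reject is best. ✓
The seller (reservation value moderate), facing Offer low: Accept gives 12, Reject gives 3. Proposed Accept is best. ✓
The seller (reservation value high), facing Offer low: Accept gives 8, Reject gives -9. Proposed Reject is not best — profitable deviation exists. ✗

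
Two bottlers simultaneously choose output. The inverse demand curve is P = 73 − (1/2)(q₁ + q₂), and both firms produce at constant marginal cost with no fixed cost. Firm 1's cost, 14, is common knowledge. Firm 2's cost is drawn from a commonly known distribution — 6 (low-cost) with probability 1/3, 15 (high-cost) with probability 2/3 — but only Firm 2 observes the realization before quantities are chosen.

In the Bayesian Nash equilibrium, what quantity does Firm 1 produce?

Type-c best response for Firm 2: q₂(c) = (73 − c) − q₁/2.
Firm 1 maximizes expected profit; its first-order condition is 73 − q₁ − (1/2)E[q₂] − 14 = 0.
Substituting E[q₂] and solving: E[c₂] = 12, so q₁ = (73 − 2·14 + 12)/(3/2) = 38.

38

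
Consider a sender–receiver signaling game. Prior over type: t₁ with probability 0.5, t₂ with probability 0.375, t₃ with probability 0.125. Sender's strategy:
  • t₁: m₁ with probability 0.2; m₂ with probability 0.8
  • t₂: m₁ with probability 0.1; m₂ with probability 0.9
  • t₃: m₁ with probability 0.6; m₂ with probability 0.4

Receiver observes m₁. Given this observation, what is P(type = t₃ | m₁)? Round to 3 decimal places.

P(m₁) = 0.5·0.2 + 0.375·0.1 + 0.125·0.6 = 0.2125
P(t₃ | m₁) = (0.125·0.6) / 0.2125 = 0.075 / 0.2125 = 0.352941

0.353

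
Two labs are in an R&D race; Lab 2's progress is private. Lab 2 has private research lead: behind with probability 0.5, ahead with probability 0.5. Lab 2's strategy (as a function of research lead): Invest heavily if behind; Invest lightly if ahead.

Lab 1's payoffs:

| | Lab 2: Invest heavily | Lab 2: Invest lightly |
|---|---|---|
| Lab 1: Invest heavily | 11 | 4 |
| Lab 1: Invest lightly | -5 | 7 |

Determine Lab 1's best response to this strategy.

Invest heavily

E[Invest heavily] = 0.5·(11) + 0.5·(4) = 7.5
E[Invest lightly] = 0.5·(-5) + 0.5·(7) = 1
Best response: Invest heavily (7.5 is the largest).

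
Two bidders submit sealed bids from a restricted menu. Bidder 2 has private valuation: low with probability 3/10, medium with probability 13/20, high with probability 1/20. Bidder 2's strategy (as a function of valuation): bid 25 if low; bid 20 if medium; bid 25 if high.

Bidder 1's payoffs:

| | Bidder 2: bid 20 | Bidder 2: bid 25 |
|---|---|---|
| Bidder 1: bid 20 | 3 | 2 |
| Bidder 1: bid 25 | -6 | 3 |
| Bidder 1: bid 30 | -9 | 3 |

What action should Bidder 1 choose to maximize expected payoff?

bid 20

Compute Bidder 1's expected payoff for each action, taking the expectation over Bidder 2's type.
E[bid 20] = 3/10·(2) + 13/20·(3) + 1/20·(2) = 53/20
E[bid 25] = 3/10·(3) + 13/20·(-6) + 1/20·(3) = -57/20
E[bid 30] = 3/10·(3) + 13/20·(-9) + 1/20·(3) = -24/5
Best response: bid 20 (53/20 is the largest).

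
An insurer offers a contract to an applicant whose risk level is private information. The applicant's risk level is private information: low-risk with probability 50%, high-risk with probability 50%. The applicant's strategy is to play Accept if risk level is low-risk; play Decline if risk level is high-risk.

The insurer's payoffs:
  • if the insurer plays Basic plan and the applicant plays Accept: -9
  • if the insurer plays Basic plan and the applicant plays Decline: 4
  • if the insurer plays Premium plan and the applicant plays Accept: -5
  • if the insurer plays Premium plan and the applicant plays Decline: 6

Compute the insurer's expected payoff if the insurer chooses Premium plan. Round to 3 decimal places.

E[Premium plan] = 0.5·(-5) + 0.5·6 = (-2.5) + 3 = 0.5

0.500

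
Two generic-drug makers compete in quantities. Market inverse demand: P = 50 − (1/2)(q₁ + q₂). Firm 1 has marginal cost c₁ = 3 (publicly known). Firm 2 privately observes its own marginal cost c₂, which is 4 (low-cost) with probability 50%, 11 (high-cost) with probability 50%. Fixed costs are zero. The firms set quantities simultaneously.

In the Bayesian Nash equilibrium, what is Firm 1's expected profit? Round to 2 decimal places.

589.39

Type-c best response for Firm 2: q₂(c) = (50 − c) − q₁/2.
Firm 1 maximizes expected profit; its first-order condition is 50 − q₁ − (1/2)E[q₂] − 3 = 0.
Substituting E[q₂] and solving: E[c₂] = 7.5, so q₁ = (50 − 2·3 + 7.5)/(3/2) = 34.3333.
E[P] = 50 − (1/2)·(q₁ + E[q₂]) = 20.1667; Firm 1's expected profit = (E[P] − 3)·q₁ = (20.1667 − 3)·34.3333 = 589.389.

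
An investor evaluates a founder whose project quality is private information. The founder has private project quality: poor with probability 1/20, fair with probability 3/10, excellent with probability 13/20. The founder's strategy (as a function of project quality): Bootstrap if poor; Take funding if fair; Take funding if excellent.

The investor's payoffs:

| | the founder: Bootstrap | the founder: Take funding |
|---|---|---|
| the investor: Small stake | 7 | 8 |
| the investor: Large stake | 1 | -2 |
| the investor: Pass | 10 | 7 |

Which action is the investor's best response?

E[Small stake] = 1/20·(7) + 3/10·(8) + 13/20·(8) = 159/20
E[Large stake] = 1/20·(1) + 3/10·(-2) + 13/20·(-2) = -37/20
E[Pass] = 1/20·(10) + 3/10·(7) + 13/20·(7) = 143/20
Best response: Small stake (159/20 is the largest).

Small stake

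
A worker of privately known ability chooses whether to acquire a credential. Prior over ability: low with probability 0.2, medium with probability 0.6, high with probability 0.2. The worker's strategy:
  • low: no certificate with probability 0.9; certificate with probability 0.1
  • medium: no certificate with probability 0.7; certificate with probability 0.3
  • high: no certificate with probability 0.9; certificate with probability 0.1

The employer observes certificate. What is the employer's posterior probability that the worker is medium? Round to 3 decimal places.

0.818

P(certificate) = 0.2·0.1 + 0.6·0.3 + 0.2·0.1 = 0.22
P(medium | certificate) = (0.6·0.3) / 0.22 = 0.18 / 0.22 = 0.818182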